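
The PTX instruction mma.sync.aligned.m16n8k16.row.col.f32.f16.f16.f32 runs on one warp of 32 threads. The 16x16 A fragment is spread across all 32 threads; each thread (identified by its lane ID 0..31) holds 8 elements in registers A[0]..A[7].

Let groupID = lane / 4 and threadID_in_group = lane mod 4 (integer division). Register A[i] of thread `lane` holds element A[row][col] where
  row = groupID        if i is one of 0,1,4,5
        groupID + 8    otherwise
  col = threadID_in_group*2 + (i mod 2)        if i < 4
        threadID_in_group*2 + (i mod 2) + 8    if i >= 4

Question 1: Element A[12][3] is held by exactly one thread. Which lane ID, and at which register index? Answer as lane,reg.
r=12⇒gr=4,Rb=1  c=3⇒Cb=0,th=1,odd=1
L=4*4+1=17  i=0*4+1*2+1=3

17,3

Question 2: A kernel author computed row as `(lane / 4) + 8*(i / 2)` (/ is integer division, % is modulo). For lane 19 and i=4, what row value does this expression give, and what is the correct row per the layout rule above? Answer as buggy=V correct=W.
buggy=20 correct=4

`(lane / 4) + 8*(i / 2)`[19,4]→20
lane 19: G=4 (19/4), T=3 (19%4)
i=4: r=4+0=4, c=3*2+0+8=14
row: 20 vs 4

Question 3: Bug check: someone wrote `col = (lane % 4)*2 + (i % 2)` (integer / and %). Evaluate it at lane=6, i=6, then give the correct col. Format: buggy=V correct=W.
buggy=4 correct=12

`(lane % 4)*2 + (i % 2)`[6,6]⇒4
lane 6: gr=1 (6/4), th=2 (6%4)
i=6: r=1+8=9, c=2*2+0+8=12
col: 4 vs 12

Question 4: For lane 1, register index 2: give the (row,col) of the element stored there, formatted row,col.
8,2

lane 1->1/4=0, 1 mod 4=1
i=2  r:0+8->8  c:2·1+0+0->2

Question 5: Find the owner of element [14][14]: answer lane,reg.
r:14=>grp=6,rB=1  c:14=>cB=1,tig=3,lo=0
L=6*4+3=27  i=1*4+1*2+0=6

27,6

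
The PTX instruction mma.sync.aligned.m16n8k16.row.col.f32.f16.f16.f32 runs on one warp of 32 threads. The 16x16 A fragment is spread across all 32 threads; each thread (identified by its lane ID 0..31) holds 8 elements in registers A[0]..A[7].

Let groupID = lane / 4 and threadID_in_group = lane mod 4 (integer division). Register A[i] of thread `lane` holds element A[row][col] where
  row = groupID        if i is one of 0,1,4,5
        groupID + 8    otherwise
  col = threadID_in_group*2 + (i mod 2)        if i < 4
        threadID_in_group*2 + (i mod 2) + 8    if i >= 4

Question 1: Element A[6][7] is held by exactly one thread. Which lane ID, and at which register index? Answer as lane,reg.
27,1

r:6=>grp=6,rB=0  c:7=>cB=0,tig=3,lo=1
L=6*4+3=27  i=0*4+0*2+1=1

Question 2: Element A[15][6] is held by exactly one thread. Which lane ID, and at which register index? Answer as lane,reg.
31,2

r=15→G=7,rhi=1  c=6→chi=0,T=3,p=0
L=7*4+3=31  i=0*4+1*2+0=2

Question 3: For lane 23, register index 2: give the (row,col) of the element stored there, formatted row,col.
L=23⇒gr=23>>2=5, th=23&3=3
[2]⇒row 5+8=13  col 3·2+0+0=6

13,6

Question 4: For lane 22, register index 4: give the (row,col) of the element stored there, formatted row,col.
5,12

L=22->gid=22>>2=5, tid=22&3=2
[4]->row 5+0=5  col 2·2+0+8=12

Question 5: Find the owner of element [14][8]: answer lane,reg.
r:14=>grp=6,rB=1  c:8=>cB=1,tig=0,lo=0
L=6*4+0=24  i=1*4+1*2+0=6

24,6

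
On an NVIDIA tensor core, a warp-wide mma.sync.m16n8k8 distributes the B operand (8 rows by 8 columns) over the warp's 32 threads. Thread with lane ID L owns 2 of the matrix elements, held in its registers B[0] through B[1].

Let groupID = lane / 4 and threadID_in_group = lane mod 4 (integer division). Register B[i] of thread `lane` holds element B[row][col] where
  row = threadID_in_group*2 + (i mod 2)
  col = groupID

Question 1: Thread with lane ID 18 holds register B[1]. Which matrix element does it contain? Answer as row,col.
5,4

18: gr=4,th=2
[1] (2*2+1,4) = (5,4)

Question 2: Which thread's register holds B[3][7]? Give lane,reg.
29,1

c=7⇒gr=7  r=3⇒th=1,odd=1
L=7*4+1=29  i=1=1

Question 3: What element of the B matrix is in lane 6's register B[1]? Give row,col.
L=6->gid=6>>2=1, tid=6&3=2
[1]->row 2·2+1=5  col gid=1

5,1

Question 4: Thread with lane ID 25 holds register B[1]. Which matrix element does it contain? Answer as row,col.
25: g=6,t=1
[1] (1*2+1,6) = (3,6)

3,6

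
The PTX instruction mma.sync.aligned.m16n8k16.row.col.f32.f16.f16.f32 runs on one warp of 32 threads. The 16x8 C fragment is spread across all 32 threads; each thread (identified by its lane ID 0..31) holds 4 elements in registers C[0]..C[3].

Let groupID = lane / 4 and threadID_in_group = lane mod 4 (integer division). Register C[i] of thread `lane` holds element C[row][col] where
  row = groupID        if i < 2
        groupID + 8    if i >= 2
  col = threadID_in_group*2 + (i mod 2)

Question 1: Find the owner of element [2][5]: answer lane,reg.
r:2=>grp=2,rB=0  c:5=>tig=2,lo=1
L=2*4+2=10  i=0*2+1=1

10,1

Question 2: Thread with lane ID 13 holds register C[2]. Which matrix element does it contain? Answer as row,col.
11,2

lane 13: g=3 (13/4), t=1 (13%4)
i=2: r=3+8=11, c=1*2+0=2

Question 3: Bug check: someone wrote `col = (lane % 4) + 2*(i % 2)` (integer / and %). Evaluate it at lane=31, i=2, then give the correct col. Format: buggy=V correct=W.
buggy=3 correct=6

`(lane % 4) + 2*(i % 2)`[31,2]->3
lane 31->31/4=7, 31 mod 4=3
i=2  r:7+8->15  c:2·3+0->6
col: 3 vs 6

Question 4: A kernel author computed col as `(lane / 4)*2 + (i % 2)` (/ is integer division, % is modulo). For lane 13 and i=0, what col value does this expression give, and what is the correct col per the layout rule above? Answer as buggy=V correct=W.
buggy=6 correct=2

`(lane / 4)*2 + (i % 2)`[13,0]⇒6
13: gr=3,th=1
[0] (3+0,1*2+0) = (3,2)
col: 6 vs 2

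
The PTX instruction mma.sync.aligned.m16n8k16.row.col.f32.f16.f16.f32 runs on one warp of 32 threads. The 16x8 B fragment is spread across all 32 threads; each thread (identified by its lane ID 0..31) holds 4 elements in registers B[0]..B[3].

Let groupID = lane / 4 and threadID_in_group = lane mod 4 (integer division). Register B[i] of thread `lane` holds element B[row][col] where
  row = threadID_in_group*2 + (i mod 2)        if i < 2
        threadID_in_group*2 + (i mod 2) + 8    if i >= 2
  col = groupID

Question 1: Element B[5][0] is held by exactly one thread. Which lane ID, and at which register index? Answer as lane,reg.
c=0->g=0  r=5->rb=0,t=2,b0=1
L=0*4+2=2  i=0*2+1=1

2,1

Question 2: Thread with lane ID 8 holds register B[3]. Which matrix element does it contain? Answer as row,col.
lane 8->8/4=2, 8 mod 4=0
i=3  r:2·0+1+8->9  c:2

9,2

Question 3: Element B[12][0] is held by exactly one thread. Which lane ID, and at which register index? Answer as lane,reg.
2,2

c:0=>grp=0  r:12=>rB=1,tig=2,lo=0
L=0*4+2=2  i=1*2+0=2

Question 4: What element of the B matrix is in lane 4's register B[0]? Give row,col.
L=4->gid=4>>2=1, tid=4&3=0
[0]->row 0·2+0+0=0  col gid=1

0,1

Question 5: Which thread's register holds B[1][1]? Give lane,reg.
4,1

c=1->g=1  r=1->rb=0,t=0,b0=1
L=1*4+0=4  i=0*2+1=1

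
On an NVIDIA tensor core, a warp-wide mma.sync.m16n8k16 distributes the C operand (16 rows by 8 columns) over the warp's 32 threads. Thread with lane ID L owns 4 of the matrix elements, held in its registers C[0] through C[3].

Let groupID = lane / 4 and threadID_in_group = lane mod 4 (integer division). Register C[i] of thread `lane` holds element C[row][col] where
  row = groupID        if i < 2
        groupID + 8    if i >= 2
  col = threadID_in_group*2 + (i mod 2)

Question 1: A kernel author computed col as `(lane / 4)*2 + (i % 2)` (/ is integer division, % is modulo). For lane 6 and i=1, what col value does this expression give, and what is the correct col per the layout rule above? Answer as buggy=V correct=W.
`(lane / 4)*2 + (i % 2)`[6,1]->3
lane 6->6/4=1, 6 mod 4=2
i=1  r:1+0->1  c:2·2+1->5
col: 3 vs 5

buggy=3 correct=5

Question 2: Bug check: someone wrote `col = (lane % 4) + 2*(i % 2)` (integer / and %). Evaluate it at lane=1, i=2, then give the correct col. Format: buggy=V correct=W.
`(lane % 4) + 2*(i % 2)`[1,2]⇒1
lane 1⇒1/4=0, 1 mod 4=1
i=2  r:0+8⇒8  c:2·1+0⇒2
col: 1 vs 2

buggy=1 correct=2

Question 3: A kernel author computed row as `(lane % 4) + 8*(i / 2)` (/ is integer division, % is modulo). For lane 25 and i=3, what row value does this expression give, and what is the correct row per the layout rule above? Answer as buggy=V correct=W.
buggy=9 correct=14

`(lane % 4) + 8*(i / 2)`[25,3]→9
L=25→G=25>>2=6, T=25&3=1
[3]→row 6+8=14  col 1·2+1=3
row: 9 vs 14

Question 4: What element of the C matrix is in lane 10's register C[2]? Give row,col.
10,4

10: gid=2,tid=2
[2] (2+8,2*2+0) = (10,4)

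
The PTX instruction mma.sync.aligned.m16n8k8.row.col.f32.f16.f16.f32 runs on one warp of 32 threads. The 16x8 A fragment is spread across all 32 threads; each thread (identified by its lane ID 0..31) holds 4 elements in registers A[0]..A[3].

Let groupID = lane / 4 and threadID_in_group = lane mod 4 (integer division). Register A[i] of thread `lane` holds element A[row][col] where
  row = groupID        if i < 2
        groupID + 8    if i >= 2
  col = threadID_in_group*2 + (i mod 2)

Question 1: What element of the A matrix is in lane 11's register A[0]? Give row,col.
L=11⇒gr=11>>2=2, th=11&3=3
[0]⇒row 2+0=2  col 3·2+0=6

2,6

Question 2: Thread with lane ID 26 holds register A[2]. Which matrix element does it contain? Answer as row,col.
14,4

lane 26: g=6 (26/4), t=2 (26%4)
i=2: r=6+8=14, c=2*2+0=4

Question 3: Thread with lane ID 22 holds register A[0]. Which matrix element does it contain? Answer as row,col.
22: grp=5,tig=2
[0] (5+0,2*2+0) = (5,4)

5,4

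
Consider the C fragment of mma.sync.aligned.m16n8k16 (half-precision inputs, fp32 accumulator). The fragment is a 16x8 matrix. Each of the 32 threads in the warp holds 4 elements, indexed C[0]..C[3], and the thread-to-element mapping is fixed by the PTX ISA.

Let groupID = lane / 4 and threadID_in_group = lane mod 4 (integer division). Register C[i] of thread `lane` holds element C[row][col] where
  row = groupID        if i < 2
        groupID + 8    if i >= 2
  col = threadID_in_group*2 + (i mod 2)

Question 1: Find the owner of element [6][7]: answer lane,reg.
r:6=>grp=6,rB=0  c:7=>tig=3,lo=1
L=6*4+3=27  i=0*2+1=1

27,1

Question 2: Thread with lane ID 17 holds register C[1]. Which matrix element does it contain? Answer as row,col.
lane 17: G=4 (17/4), T=1 (17%4)
i=1: r=4+0=4, c=1*2+1=3

4,3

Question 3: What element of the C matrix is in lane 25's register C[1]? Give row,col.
6,3

lane 25⇒25/4=6, 25 mod 4=1
i=1  r:6+0⇒6  c:2·1+1⇒3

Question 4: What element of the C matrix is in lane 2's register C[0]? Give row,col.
lane 2: G=0 (2/4), T=2 (2%4)
i=0: r=0+0=0, c=2*2+0=4

0,4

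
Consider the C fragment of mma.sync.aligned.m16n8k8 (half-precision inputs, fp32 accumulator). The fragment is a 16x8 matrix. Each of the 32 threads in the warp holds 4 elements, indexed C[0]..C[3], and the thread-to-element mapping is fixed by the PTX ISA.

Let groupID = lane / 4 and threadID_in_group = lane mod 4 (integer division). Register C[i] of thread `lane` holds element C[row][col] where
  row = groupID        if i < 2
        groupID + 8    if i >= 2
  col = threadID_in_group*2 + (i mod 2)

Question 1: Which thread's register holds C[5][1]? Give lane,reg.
r=5⇒gr=5,Rb=0  c=1⇒th=0,odd=1
L=5*4+0=20  i=0*2+1=1

20,1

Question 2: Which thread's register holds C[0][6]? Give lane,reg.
3,0

r=0→G=0,rhi=0  c=6→T=3,p=0
L=0*4+3=3  i=0*2+0=0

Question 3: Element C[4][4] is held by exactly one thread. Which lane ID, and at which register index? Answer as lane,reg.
r: 4->gid=4,r8=0  c: 4->tid=2,i&1=0
L=4*4+2=18  i=0*2+0=0

18,0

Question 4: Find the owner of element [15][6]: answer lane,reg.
31,2

r:15=>grp=7,rB=1  c:6=>tig=3,lo=0
L=7*4+3=31  i=1*2+0=2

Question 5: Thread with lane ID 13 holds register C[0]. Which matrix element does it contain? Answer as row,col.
3,2

lane 13->13/4=3, 13 mod 4=1
i=0  r:3+0->3  c:2·1+0->2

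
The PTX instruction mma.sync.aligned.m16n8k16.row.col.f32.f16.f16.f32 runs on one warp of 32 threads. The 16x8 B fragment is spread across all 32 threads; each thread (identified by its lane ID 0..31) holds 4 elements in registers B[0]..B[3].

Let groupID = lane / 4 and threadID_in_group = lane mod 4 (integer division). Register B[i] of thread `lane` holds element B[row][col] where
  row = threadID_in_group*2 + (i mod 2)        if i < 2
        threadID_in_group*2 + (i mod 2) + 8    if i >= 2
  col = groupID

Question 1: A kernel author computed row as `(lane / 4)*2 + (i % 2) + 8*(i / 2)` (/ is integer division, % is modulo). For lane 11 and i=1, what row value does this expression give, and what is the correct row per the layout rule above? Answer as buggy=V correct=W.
buggy=5 correct=7

`(lane / 4)*2 + (i % 2) + 8*(i / 2)`[11,1]⇒5
L=11⇒gr=11>>2=2, th=11&3=3
[1]⇒row 3·2+1+0=7  col gr=2
row: 5 vs 7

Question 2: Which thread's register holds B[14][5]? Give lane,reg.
c=5→G=5  r=14→rhi=1,T=3,p=0
L=5*4+3=23  i=1*2+0=2

23,2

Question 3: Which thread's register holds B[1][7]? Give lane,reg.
28,1

c=7→G=7  r=1→rhi=0,T=0,p=1
L=7*4+0=28  i=0*2+1=1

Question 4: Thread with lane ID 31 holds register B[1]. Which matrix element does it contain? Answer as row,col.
31: g=7,t=3
[1] (3*2+1+0,7) = (7,7)

7,7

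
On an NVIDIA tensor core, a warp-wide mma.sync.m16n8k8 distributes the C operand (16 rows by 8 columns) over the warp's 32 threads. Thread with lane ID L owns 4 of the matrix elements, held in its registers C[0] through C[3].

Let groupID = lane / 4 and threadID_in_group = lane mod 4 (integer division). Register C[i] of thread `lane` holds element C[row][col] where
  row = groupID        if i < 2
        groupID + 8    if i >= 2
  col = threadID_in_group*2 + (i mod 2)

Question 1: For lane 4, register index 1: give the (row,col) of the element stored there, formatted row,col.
4: gr=1,th=0
[1] (1+0,0*2+1) = (1,1)

1,1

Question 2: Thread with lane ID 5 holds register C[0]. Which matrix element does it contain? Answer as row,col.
1,2

lane 5: g=1 (5/4), t=1 (5%4)
i=0: r=1+0=1, c=1*2+0=2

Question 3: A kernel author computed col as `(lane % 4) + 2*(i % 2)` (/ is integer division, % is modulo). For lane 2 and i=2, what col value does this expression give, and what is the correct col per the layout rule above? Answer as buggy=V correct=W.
buggy=2 correct=4

`(lane % 4) + 2*(i % 2)`[2,2]⇒2
lane 2: gr=0 (2/4), th=2 (2%4)
i=2: r=0+8=8, c=2*2+0=4
col: 2 vs 4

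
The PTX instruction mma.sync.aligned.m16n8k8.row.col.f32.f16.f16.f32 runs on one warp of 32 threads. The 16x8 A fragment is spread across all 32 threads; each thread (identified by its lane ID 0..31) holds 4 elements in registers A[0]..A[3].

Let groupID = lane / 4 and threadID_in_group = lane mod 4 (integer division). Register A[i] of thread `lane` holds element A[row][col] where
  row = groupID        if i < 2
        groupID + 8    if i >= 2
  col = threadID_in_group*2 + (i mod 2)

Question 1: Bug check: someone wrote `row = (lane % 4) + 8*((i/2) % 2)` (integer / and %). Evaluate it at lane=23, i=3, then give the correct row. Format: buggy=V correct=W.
`(lane % 4) + 8*((i/2) % 2)`[23,3]->11
lane 23->23/4=5, 23 mod 4=3
i=3  r:5+8->13  c:2·3+1->7
row: 11 vs 13

buggy=11 correct=13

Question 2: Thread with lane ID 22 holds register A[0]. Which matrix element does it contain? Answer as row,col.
5,4

22: gid=5,tid=2
[0] (5+0,2*2+0) = (5,4)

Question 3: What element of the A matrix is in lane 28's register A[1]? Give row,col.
28: gid=7,tid=0
[1] (7+0,0*2+1) = (7,1)

7,1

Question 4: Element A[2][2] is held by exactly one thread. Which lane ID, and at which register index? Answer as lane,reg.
r=2->g=2,rb=0  c=2->t=1,b0=0
L=2*4+1=9  i=0*2+0=0

9,0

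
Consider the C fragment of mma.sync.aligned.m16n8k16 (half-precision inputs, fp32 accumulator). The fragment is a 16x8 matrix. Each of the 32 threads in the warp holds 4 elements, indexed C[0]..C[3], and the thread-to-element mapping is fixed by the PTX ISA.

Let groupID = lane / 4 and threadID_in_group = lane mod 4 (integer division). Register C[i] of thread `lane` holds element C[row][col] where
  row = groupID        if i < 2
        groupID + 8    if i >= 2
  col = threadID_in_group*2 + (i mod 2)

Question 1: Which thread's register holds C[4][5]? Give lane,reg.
18,1

r:4=>grp=4,rB=0  c:5=>tig=2,lo=1
L=4*4+2=18  i=0*2+1=1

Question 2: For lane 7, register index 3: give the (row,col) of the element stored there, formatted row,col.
L=7=>grp=7>>2=1, tig=7&3=3
[3]=>row 1+8=9  col 3·2+1=7

9,7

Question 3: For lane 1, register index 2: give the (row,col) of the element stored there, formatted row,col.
1: grp=0,tig=1
[2] (0+8,1*2+0) = (8,2)

8,2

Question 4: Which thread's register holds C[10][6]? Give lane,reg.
r=10⇒gr=2,Rb=1  c=6⇒th=3,odd=0
L=2*4+3=11  i=1*2+0=2

11,2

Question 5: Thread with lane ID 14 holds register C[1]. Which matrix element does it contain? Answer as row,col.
lane 14: grp=3 (14/4), tig=2 (14%4)
i=1: r=3+0=3, c=2*2+1=5

3,5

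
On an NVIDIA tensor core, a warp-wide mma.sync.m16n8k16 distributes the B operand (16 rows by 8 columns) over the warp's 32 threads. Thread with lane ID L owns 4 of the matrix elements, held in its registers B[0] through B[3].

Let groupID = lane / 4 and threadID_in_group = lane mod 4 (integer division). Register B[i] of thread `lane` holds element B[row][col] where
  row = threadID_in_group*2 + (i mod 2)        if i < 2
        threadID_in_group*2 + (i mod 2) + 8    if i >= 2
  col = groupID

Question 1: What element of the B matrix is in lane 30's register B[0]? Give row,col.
L=30->g=30>>2=7, t=30&3=2
[0]->row 2·2+0+0=4  col g=7

4,7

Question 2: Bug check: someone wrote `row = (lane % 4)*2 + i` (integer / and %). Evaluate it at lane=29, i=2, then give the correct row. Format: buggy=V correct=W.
`(lane % 4)*2 + i`[29,2]=>4
lane 29=>29/4=7, 29 mod 4=1
i=2  r:2·1+0+8=>10  c:7
row: 4 vs 10

buggy=4 correct=10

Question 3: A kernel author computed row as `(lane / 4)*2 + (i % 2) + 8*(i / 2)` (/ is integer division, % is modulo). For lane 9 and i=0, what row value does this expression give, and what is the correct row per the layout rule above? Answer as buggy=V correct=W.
buggy=4 correct=2

`(lane / 4)*2 + (i % 2) + 8*(i / 2)`[9,0]→4
lane 9: G=2 (9/4), T=1 (9%4)
i=0: r=1*2+0+0=2, c=G=2
row: 4 vs 2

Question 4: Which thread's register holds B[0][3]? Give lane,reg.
12,0

c:3=>grp=3  r:0=>rB=0,tig=0,lo=0
L=3*4+0=12  i=0*2+0=0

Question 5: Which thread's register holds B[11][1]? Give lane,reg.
5,3

c: 1->gid=1  r: 11->r8=1,tid=1,i&1=1
L=1*4+1=5  i=1*2+1=3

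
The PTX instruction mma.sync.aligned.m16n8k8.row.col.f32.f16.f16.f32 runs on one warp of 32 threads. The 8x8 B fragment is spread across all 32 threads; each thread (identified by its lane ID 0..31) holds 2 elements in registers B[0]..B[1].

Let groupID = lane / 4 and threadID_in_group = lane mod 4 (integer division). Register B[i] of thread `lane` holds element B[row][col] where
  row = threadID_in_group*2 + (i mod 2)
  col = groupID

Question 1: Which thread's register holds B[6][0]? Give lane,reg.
3,0

c=0⇒gr=0  r=6⇒th=3,odd=0
L=0*4+3=3  i=0=0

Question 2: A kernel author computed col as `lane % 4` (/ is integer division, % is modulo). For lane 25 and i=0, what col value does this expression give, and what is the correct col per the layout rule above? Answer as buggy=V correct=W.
buggy=1 correct=6

`lane % 4`[25,0]->1
lane 25: g=6 (25/4), t=1 (25%4)
i=0: r=1*2+0=2, c=g=6
col: 1 vs 6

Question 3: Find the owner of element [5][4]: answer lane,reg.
18,1

c=4⇒gr=4  r=5⇒th=2,odd=1
L=4*4+2=18  i=1=1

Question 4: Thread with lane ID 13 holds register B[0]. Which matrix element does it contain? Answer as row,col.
lane 13=>13/4=3, 13 mod 4=1
i=0  r:2·1+0=>2  c:3

2,3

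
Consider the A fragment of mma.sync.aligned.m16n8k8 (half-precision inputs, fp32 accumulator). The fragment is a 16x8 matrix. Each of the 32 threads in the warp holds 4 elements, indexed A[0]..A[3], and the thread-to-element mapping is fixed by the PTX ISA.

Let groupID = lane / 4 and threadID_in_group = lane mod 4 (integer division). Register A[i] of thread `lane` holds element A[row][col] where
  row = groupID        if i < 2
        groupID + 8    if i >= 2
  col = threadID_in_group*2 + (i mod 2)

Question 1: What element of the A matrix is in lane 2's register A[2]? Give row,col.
L=2⇒gr=2>>2=0, th=2&3=2
[2]⇒row 0+8=8  col 2·2+0=4

8,4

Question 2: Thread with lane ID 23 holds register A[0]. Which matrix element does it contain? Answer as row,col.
23: gr=5,th=3
[0] (5+0,3*2+0) = (5,6)

5,6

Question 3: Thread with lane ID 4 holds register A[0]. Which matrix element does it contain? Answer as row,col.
lane 4: gid=1 (4/4), tid=0 (4%4)
i=0: r=1+0=1, c=0*2+0=0

1,0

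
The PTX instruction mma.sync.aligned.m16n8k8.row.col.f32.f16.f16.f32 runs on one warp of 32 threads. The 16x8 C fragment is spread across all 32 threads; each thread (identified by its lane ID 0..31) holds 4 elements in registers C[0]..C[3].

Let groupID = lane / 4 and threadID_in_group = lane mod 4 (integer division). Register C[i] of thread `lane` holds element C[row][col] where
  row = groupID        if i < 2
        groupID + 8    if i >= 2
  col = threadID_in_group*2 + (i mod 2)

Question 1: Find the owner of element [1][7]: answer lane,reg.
r=1->g=1,rb=0  c=7->t=3,b0=1
L=1*4+3=7  i=0*2+1=1

7,1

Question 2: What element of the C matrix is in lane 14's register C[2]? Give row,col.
lane 14: G=3 (14/4), T=2 (14%4)
i=2: r=3+8=11, c=2*2+0=4

11,4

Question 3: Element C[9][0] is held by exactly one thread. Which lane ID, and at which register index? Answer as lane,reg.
4,2

r: 9->gid=1,r8=1  c: 0->tid=0,i&1=0
L=1*4+0=4  i=1*2+0=2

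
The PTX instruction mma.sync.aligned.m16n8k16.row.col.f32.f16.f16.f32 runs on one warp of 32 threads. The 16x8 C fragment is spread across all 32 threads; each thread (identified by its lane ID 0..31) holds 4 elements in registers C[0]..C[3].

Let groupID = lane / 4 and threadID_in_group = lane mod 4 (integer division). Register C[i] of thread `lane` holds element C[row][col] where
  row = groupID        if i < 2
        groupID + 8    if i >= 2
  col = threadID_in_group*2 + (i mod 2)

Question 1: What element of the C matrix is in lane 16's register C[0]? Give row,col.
lane 16: gid=4 (16/4), tid=0 (16%4)
i=0: r=4+0=4, c=0*2+0=0

4,0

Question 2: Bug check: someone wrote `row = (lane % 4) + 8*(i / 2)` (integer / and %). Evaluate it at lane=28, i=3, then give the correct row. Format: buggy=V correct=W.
`(lane % 4) + 8*(i / 2)`[28,3]=>8
28: grp=7,tig=0
[3] (7+8,0*2+1) = (15,1)
row: 8 vs 15

buggy=8 correct=15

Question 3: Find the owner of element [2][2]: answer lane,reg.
r=2⇒gr=2,Rb=0  c=2⇒th=1,odd=0
L=2*4+1=9  i=0*2+0=0

9,0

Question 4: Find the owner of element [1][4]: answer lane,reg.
r=1→G=1,rhi=0  c=4→T=2,p=0
L=1*4+2=6  i=0*2+0=0

6,0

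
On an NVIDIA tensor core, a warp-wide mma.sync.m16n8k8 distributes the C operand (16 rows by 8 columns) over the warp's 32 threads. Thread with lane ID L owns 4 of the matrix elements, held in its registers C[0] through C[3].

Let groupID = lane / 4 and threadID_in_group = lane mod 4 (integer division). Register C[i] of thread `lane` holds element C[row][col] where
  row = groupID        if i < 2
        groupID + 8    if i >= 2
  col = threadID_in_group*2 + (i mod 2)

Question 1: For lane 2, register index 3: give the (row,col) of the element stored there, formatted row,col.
8,5

lane 2: grp=0 (2/4), tig=2 (2%4)
i=3: r=0+8=8, c=2*2+1=5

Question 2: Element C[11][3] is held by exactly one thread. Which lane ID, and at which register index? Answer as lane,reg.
r=11⇒gr=3,Rb=1  c=3⇒th=1,odd=1
L=3*4+1=13  i=1*2+1=3

13,3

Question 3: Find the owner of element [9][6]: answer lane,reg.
r:9=>grp=1,rB=1  c:6=>tig=3,lo=0
L=1*4+3=7  i=1*2+0=2

7,2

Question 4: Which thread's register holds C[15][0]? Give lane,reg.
28,2

r=15->g=7,rb=1  c=0->t=0,b0=0
L=7*4+0=28  i=1*2+0=2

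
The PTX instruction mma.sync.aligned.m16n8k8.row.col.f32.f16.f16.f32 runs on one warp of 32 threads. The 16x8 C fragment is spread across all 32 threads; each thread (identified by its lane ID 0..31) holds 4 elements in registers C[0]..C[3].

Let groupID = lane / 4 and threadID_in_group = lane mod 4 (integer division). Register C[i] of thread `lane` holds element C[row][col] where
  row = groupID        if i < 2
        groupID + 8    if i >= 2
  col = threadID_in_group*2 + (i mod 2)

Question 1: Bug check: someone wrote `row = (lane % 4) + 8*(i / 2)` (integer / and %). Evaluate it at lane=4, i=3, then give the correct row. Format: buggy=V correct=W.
`(lane % 4) + 8*(i / 2)`[4,3]->8
4: gid=1,tid=0
[3] (1+8,0*2+1) = (9,1)
row: 8 vs 9

buggy=8 correct=9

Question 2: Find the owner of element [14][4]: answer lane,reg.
26,2

r: 14->gid=6,r8=1  c: 4->tid=2,i&1=0
L=6*4+2=26  i=1*2+0=2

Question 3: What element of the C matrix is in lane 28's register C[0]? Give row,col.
7,0

lane 28->28/4=7, 28 mod 4=0
i=0  r:7+0->7  c:2·0+0->0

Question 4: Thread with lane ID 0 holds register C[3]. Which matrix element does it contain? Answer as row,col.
lane 0: gid=0 (0/4), tid=0 (0%4)
i=3: r=0+8=8, c=0*2+1=1

8,1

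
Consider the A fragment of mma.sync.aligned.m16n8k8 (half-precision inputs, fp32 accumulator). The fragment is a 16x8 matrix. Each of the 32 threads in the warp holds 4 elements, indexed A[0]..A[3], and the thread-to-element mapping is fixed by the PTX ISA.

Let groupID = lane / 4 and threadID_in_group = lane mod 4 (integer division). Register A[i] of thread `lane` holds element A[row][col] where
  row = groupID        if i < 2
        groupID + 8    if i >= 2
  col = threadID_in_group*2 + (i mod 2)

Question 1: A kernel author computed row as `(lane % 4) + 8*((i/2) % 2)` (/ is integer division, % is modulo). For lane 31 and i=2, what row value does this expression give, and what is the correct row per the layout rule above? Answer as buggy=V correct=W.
`(lane % 4) + 8*((i/2) % 2)`[31,2]=>11
31: grp=7,tig=3
[2] (7+8,3*2+0) = (15,6)
row: 11 vs 15

buggy=11 correct=15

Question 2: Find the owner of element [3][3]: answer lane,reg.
13,1

r=3->g=3,rb=0  c=3->t=1,b0=1
L=3*4+1=13  i=0*2+1=1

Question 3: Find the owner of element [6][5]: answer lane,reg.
r:6=>grp=6,rB=0  c:5=>tig=2,lo=1
L=6*4+2=26  i=0*2+1=1

26,1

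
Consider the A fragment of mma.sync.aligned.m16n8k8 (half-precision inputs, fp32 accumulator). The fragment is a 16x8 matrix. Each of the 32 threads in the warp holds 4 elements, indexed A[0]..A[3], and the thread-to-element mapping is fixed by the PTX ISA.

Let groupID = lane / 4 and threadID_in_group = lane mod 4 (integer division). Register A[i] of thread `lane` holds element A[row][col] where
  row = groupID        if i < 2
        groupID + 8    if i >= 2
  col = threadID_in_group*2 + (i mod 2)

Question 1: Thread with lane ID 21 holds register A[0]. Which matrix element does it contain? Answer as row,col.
lane 21: grp=5 (21/4), tig=1 (21%4)
i=0: r=5+0=5, c=1*2+0=2

5,2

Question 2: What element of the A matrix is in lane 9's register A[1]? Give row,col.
2,3

9: G=2,T=1
[1] (2+0,1*2+1) = (2,3)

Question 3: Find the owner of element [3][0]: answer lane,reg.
r:3=>grp=3,rB=0  c:0=>tig=0,lo=0
L=3*4+0=12  i=0*2+0=0

12,0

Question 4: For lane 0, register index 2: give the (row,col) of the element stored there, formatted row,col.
0: g=0,t=0
[2] (0+8,0*2+0) = (8,0)

8,0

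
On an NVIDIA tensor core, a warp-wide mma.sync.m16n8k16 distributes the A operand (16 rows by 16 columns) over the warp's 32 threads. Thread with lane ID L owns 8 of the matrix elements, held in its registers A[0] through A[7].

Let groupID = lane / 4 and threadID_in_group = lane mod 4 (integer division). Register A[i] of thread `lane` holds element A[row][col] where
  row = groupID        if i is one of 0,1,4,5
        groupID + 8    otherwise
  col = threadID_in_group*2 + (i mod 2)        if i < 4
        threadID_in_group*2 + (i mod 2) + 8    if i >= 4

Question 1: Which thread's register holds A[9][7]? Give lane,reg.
r=9→G=1,rhi=1  c=7→chi=0,T=3,p=1
L=1*4+3=7  i=0*4+1*2+1=3

7,3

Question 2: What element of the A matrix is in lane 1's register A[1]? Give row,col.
0,3

L=1→G=1>>2=0, T=1&3=1
[1]→row 0+0=0  col 1·2+1+0=3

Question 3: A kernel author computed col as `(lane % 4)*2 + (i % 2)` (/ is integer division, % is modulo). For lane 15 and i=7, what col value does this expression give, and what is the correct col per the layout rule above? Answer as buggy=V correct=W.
`(lane % 4)*2 + (i % 2)`[15,7]=>7
lane 15=>15/4=3, 15 mod 4=3
i=7  r:3+8=>11  c:2·3+1+8=>15
col: 7 vs 15

buggy=7 correct=15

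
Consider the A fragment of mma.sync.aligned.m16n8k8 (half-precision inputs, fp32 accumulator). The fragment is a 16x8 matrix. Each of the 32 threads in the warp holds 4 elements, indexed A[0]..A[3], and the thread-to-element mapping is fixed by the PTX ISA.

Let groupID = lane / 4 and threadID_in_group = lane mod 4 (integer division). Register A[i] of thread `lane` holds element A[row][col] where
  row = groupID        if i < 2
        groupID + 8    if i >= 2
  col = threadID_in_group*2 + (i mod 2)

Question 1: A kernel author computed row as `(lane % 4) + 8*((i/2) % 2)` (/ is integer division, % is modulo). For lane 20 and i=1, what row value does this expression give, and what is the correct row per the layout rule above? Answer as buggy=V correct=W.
buggy=0 correct=5

`(lane % 4) + 8*((i/2) % 2)`[20,1]->0
lane 20: gid=5 (20/4), tid=0 (20%4)
i=1: r=5+0=5, c=0*2+1=1
row: 0 vs 5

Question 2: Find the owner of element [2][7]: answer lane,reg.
11,1

r=2->g=2,rb=0  c=7->t=3,b0=1
L=2*4+3=11  i=0*2+1=1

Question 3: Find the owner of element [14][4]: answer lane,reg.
26,2

r: 14->gid=6,r8=1  c: 4->tid=2,i&1=0
L=6*4+2=26  i=1*2+0=2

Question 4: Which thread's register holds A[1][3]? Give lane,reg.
5,1

r=1⇒gr=1,Rb=0  c=3⇒th=1,odd=1
L=1*4+1=5  i=0*2+1=1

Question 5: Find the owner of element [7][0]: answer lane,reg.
28,0

r=7⇒gr=7,Rb=0  c=0⇒th=0,odd=0
L=7*4+0=28  i=0*2+0=0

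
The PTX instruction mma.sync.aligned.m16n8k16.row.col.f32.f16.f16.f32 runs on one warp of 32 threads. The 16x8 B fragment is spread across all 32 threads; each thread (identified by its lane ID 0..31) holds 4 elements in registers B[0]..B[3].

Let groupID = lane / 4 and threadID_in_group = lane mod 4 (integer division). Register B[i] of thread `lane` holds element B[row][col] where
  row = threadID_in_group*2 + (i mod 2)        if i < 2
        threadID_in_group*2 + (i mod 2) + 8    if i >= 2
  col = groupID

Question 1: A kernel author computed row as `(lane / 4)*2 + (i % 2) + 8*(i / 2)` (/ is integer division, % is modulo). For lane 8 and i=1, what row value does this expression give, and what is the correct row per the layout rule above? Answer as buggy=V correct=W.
`(lane / 4)*2 + (i % 2) + 8*(i / 2)`[8,1]=>5
L=8=>grp=8>>2=2, tig=8&3=0
[1]=>row 0·2+1+0=1  col grp=2
row: 5 vs 1

buggy=5 correct=1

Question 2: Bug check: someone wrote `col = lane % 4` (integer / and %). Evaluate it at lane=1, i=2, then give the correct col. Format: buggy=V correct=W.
buggy=1 correct=0

`lane % 4`[1,2]→1
lane 1: G=0 (1/4), T=1 (1%4)
i=2: r=1*2+0+8=10, c=G=0
col: 1 vs 0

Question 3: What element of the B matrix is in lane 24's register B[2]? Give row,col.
8,6

L=24→G=24>>2=6, T=24&3=0
[2]→row 0·2+0+8=8  col G=6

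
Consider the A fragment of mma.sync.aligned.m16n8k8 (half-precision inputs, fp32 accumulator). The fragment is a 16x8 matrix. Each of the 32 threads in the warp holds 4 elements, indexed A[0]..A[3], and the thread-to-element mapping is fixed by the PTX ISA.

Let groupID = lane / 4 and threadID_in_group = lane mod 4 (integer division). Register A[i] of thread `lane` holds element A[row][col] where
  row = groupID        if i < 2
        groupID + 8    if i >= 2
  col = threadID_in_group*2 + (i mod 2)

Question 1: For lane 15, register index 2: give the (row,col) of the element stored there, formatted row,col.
11,6

15: grp=3,tig=3
[2] (3+8,3*2+0) = (11,6)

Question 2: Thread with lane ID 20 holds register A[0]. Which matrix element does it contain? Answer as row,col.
20: gr=5,th=0
[0] (5+0,0*2+0) = (5,0)

5,0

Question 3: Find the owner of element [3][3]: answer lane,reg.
r=3→G=3,rhi=0  c=3→T=1,p=1
L=3*4+1=13  i=0*2+1=1

13,1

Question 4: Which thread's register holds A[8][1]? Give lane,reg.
r: 8->gid=0,r8=1  c: 1->tid=0,i&1=1
L=0*4+0=0  i=1*2+1=3

0,3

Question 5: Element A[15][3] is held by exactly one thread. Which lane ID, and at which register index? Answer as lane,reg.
29,3

r:15=>grp=7,rB=1  c:3=>tig=1,lo=1
L=7*4+1=29  i=1*2+1=3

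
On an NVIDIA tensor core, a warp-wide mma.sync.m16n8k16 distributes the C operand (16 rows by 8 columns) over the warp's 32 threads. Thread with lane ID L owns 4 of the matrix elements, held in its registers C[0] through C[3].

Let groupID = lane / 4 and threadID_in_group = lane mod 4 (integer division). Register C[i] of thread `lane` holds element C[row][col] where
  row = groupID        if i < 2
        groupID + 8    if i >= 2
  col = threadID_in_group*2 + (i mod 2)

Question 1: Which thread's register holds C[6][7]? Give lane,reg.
r=6->g=6,rb=0  c=7->t=3,b0=1
L=6*4+3=27  i=0*2+1=1

27,1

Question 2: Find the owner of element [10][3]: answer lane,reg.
r:10=>grp=2,rB=1  c:3=>tig=1,lo=1
L=2*4+1=9  i=1*2+1=3

9,3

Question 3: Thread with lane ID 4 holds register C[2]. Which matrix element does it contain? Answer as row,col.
9,0

lane 4: grp=1 (4/4), tig=0 (4%4)
i=2: r=1+8=9, c=0*2+0=0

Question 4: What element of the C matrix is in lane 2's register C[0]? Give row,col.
0,4

L=2->gid=2>>2=0, tid=2&3=2
[0]->row 0+0=0  col 2·2+0=4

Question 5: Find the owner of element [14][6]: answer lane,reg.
r=14->g=6,rb=1  c=6->t=3,b0=0
L=6*4+3=27  i=1*2+0=2

27,2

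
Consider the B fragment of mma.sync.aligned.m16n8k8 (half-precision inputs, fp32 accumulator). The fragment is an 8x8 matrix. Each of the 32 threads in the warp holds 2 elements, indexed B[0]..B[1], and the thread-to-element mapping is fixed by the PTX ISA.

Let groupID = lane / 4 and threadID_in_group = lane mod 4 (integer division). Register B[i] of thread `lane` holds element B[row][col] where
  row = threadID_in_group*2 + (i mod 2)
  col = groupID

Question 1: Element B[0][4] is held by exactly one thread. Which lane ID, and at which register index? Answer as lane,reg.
16,0

c=4→G=4  r=0→T=0,p=0
L=4*4+0=16  i=0=0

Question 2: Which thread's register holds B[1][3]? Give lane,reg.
12,1

c=3->g=3  r=1->t=0,b0=1
L=3*4+0=12  i=1=1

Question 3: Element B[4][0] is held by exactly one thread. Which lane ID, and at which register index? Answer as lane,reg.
c: 0->gid=0  r: 4->tid=2,i&1=0
L=0*4+2=2  i=0=0

2,0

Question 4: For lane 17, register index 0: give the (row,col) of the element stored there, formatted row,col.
17: gid=4,tid=1
[0] (1*2+0,4) = (2,4)

2,4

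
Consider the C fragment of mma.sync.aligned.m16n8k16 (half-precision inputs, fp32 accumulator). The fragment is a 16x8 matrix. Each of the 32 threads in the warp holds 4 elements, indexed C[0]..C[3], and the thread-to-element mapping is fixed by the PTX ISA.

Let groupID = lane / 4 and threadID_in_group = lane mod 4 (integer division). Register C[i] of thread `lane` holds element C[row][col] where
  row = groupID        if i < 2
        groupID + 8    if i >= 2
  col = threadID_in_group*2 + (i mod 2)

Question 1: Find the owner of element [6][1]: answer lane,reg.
24,1

r: 6->gid=6,r8=0  c: 1->tid=0,i&1=1
L=6*4+0=24  i=0*2+1=1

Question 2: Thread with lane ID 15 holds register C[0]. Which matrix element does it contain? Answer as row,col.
3,6

lane 15=>15/4=3, 15 mod 4=3
i=0  r:3+0=>3  c:2·3+0=>6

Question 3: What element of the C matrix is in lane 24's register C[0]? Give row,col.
lane 24->24/4=6, 24 mod 4=0
i=0  r:6+0->6  c:2·0+0->0

6,0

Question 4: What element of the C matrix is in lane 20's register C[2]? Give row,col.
13,0

lane 20: gid=5 (20/4), tid=0 (20%4)
i=2: r=5+8=13, c=0*2+0=0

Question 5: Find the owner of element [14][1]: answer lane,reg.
24,3

r=14->g=6,rb=1  c=1->t=0,b0=1
L=6*4+0=24  i=1*2+1=3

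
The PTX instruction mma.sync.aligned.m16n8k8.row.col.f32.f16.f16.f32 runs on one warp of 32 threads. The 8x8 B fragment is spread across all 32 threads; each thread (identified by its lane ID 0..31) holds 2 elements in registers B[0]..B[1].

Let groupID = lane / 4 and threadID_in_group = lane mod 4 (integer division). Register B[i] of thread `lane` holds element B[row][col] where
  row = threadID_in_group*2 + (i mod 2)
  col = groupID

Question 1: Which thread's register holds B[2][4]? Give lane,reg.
17,0

c=4->g=4  r=2->t=1,b0=0
L=4*4+1=17  i=0=0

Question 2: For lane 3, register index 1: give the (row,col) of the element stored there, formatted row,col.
7,0

lane 3⇒3/4=0, 3 mod 4=3
i=1  r:2·3+1⇒7  c:0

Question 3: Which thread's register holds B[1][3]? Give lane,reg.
c=3->g=3  r=1->t=0,b0=1
L=3*4+0=12  i=1=1

12,1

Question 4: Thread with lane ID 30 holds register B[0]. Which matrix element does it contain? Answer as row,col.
lane 30: grp=7 (30/4), tig=2 (30%4)
i=0: r=2*2+0=4, c=grp=7

4,7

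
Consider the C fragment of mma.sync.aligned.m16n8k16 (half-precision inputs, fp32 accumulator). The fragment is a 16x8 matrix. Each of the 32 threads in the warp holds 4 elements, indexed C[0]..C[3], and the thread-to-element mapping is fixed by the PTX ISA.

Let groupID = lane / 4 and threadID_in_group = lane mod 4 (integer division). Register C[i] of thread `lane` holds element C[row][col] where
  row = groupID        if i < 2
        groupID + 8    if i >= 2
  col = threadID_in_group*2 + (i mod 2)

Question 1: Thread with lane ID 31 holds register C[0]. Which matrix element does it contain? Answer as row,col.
lane 31→31/4=7, 31 mod 4=3
i=0  r:7+0→7  c:2·3+0→6

7,6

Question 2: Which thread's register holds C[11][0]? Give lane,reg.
r=11⇒gr=3,Rb=1  c=0⇒th=0,odd=0
L=3*4+0=12  i=1*2+0=2

12,2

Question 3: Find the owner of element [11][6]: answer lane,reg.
15,2

r=11⇒gr=3,Rb=1  c=6⇒th=3,odd=0
L=3*4+3=15  i=1*2+0=2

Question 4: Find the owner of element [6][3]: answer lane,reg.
r:6=>grp=6,rB=0  c:3=>tig=1,lo=1
L=6*4+1=25  i=0*2+1=1

25,1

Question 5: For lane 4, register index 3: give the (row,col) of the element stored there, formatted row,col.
9,1

lane 4: gid=1 (4/4), tid=0 (4%4)
i=3: r=1+8=9, c=0*2+1=1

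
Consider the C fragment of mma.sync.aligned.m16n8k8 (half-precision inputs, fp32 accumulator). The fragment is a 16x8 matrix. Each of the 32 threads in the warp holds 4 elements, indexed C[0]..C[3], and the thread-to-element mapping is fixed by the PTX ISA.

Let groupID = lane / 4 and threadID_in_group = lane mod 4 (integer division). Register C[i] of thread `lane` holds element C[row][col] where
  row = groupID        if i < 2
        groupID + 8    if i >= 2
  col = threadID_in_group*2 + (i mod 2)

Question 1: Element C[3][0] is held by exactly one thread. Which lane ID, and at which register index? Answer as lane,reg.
12,0

r: 3->gid=3,r8=0  c: 0->tid=0,i&1=0
L=3*4+0=12  i=0*2+0=0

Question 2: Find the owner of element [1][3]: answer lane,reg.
r=1⇒gr=1,Rb=0  c=3⇒th=1,odd=1
L=1*4+1=5  i=0*2+1=1

5,1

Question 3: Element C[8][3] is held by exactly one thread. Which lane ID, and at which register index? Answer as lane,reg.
1,3

r:8=>grp=0,rB=1  c:3=>tig=1,lo=1
L=0*4+1=1  i=1*2+1=3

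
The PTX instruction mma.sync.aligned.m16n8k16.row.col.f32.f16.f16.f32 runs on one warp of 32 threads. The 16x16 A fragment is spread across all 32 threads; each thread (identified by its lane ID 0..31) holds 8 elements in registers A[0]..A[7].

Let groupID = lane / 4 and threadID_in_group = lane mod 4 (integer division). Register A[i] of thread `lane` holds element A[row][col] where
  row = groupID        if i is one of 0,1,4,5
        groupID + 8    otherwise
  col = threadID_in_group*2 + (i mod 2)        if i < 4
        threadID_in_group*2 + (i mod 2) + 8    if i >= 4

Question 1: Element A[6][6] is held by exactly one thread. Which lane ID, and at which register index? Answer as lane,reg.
r: 6->gid=6,r8=0  c: 6->c8=0,tid=3,i&1=0
L=6*4+3=27  i=0*4+0*2+0=0

27,0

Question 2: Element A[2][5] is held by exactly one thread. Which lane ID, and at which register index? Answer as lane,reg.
r:2=>grp=2,rB=0  c:5=>cB=0,tig=2,lo=1
L=2*4+2=10  i=0*4+0*2+1=1

10,1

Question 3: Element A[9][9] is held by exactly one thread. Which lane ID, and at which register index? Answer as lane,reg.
r:9=>grp=1,rB=1  c:9=>cB=1,tig=0,lo=1
L=1*4+0=4  i=1*4+1*2+1=7

4,7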